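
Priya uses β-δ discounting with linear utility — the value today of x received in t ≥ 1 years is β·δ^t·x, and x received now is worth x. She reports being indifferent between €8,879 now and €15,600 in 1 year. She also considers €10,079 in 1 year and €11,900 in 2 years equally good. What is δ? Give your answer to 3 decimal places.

The second indifference involves only future payoffs, so β cancels: β·δ^1·10079 = β·δ^2·11900, giving δ = 10079/11900 = 0.84697.

δ ≈ 0.847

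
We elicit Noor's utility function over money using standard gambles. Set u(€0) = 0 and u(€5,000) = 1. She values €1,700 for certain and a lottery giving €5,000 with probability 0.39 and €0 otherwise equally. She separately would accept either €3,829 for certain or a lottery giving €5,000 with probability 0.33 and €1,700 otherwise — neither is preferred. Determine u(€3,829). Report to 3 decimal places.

From the first indifference, u(€1,700) = 0.39·u(€5,000) + 0.61·u(€0) = 0.39·1 + 0.61·0 = 0.39.
Then u(€3,829) = 0.33·u(€5,000) + 0.67·u(€1,700) = 0.33·1.00 + 0.67·0.39 = 0.5913.

0.591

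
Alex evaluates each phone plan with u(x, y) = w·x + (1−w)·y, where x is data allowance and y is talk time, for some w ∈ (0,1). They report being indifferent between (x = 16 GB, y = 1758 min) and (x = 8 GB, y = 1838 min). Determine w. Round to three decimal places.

Equating utilities: w·16 + (1−w)·1758 = w·8 + (1−w)·1838.
w·(16−8) = (1−w)·(1838−1758), i.e. w·8 = (1−w)·80.
So w/(1−w) = 80/8 = 10.0000, giving w = 80/(8+80) = 0.909.

w = 0.909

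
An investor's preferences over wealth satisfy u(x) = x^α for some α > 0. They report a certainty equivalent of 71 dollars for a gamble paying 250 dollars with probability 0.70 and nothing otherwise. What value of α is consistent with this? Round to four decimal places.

α ≈ 0.2833

Since u(0) = 0, the lottery's EU is 0.70·250^α.
Equating: 71^α = 0.70·250^α, i.e. 0.2840^α = 0.70.
Taking logs: α·ln(71/250) = ln(0.70), so α = -0.3566749 / -1.2587810 ≈ 0.2833.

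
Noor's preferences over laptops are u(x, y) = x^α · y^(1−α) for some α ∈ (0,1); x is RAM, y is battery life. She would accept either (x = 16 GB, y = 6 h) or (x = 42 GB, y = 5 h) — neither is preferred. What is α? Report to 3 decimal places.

α ≈ 0.159

Indifference: 16^α · 6^(1−α) = 42^α · 5^(1−α).
Taking logs: α·ln 16 + (1−α)·ln 6 = α·ln 42 + (1−α)·ln 5, i.e. α·-0.965081 = (1−α)·-0.182322.
So α/(1−α) = (-0.182322)/(-0.965081) = 0.188919, and α = 0.188919/1.188919 ≈ 0.159.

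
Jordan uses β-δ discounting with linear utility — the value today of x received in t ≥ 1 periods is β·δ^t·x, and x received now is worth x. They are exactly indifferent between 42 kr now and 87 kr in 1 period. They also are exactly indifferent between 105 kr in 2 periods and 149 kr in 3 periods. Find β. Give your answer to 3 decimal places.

The second indifference involves only future payoffs, so β cancels: β·δ^2·105 = β·δ^3·149, giving δ = 105/149 = 0.70470.
Substituting δ into 42 = β·δ·87: β = 42/(61.309) ≈ 0.685.

β ≈ 0.685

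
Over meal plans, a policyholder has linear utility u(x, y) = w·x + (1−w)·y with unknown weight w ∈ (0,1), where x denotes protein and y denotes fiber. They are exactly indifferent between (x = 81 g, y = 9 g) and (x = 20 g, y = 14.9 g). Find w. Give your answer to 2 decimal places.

u(81,9) = u(20,14.9) means w·81 + (1−w)·9 = w·20 + (1−w)·14.9.
Rearranging, 61·w − 5.9·(1−w) = 0.
Hence w = 5.9/(61+5.9) = 5.9/66.9 = 0.09.

w = 0.09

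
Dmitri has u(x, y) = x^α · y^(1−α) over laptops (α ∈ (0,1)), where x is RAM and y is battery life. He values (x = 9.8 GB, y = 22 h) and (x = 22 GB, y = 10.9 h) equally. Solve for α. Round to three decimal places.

α ≈ 0.465

Set the two utilities equal: 9.8^α·22^(1−α) = 22^α·10.9^(1−α).
Taking logs: α·ln 9.8 + (1−α)·ln 22 = α·ln 22 + (1−α)·ln 10.9, i.e. α·-0.808660 = (1−α)·-0.702280.
Thus α·(-1.510940) = -0.702280, so α = -0.702280/-1.510940 ≈ 0.465.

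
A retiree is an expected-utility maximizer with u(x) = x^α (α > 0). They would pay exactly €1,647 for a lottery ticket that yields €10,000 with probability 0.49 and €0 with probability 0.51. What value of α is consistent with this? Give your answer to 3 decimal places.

α ≈ 0.396

The lottery's expected utility is 0.49·u(10000) + 0.51·u(0) = 0.49·10000^α (since u(0) = 0 for α > 0).
Setting u(1647) equal to that: 1647^α = 0.49·10000^α ⇒ (1647/10000)^α = 0.49.
Take logs: α = ln 0.49 / ln(1647/10000) ≈ 0.39551.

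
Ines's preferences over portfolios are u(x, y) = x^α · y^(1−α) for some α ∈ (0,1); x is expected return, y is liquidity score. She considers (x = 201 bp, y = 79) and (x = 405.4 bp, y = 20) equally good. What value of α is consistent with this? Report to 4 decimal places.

α ≈ 0.6619

Indifference: 201^α · 79^(1−α) = 405.4^α · 20^(1−α).
(201/405.4)^α = (20/79)^(1−α); take logs: α·ln(201/405.4) = (1−α)·ln(20/79), i.e. α·-0.7015693 = (1−α)·-1.3737156.
With A = -0.7015693 and B = -1.3737156: α·A = (1−α)·B, so α = B/(A+B) = -1.3737156/-2.0752849 ≈ 0.6619.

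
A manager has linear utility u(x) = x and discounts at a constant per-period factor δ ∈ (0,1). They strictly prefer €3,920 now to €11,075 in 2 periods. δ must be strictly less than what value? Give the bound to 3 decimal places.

Comparing present values: 3920 > δ^2·11075.
So δ^2 < 3920/11075 = 0.35395; taking the square root of both positive sides preserves the inequality.
δ < (3920/11075)^(1/2) ≈ 0.595.

δ < 0.595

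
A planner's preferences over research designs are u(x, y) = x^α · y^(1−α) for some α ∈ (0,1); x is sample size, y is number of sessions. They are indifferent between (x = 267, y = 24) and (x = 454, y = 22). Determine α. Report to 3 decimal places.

Set the two utilities equal: 267^α·24^(1−α) = 454^α·22^(1−α).
Taking logs: α·ln 267 + (1−α)·ln 24 = α·ln 454 + (1−α)·ln 22, i.e. α·-0.530849 = (1−α)·-0.087011.
So α/(1−α) = (-0.087011)/(-0.530849) = 0.163909, and α = 0.163909/1.163909 ≈ 0.141.

α ≈ 0.141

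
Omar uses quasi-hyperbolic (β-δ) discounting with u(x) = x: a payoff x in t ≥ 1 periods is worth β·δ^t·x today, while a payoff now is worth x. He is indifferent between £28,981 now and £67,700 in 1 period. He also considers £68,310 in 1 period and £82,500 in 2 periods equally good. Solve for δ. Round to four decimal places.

The second indifference involves only future payoffs, so β cancels: β·δ^1·68310 = β·δ^2·82500, giving δ = 68310/82500 = 0.82800.

δ ≈ 0.8280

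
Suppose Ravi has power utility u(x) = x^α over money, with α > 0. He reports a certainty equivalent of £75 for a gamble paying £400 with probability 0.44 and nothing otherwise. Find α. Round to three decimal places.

Since u(0) = 0, the lottery's EU is 0.44·400^α.
Equating: 75^α = 0.44·400^α, i.e. 0.1875^α = 0.44.
α = ln(0.44) / ln(75/400) = -0.820981/-1.673976 ≈ 0.490.

α ≈ 0.490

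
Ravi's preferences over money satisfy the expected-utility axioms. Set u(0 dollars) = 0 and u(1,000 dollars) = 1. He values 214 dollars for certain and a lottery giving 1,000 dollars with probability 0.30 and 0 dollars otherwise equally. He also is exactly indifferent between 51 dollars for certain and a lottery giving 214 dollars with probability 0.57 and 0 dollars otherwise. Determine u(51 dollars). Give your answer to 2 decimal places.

0.17

From the first indifference, u(214 dollars) = 0.30·u(1,000 dollars) + 0.70·u(0 dollars) = 0.30·1 + 0.70·0 = 0.30.
Chaining: u(51 dollars) = 0.57·0.30 + 0.43·0.00 = 0.1710.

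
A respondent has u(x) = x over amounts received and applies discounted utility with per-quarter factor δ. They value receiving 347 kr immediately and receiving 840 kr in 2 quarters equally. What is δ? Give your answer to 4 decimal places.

Equating discounted utilities: u(347) = δ^2·u(840) ⇒ δ^2 = u(347)/u(840).
With u(x) = x: δ^2 = 347/840 = 0.41310.
So δ = 0.41310^(1/2) ≈ 0.6427.

δ ≈ 0.6427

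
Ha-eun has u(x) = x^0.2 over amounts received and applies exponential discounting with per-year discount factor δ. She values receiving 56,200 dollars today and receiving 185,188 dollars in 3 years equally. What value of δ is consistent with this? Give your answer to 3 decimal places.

The payoff in 3 years is discounted by δ^3, so u(56200) = δ^3·u(185188) and δ^3 = u(56200)/u(185188).
With u(x) = x^0.2: δ^3 = 56200^0.2/185188^0.2 = (56200/185188)^0.2 = 0.78782.
So δ = 0.78782^(1/3) ≈ 0.924.

δ ≈ 0.924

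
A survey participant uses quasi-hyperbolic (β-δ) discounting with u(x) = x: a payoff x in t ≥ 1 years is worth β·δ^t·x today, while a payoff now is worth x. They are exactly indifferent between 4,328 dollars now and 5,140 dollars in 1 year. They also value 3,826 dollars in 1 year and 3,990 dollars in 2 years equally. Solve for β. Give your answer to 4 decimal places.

β ≈ 0.8781

The second indifference involves only future payoffs, so β cancels: β·δ^1·3826 = β·δ^2·3990, giving δ = 3826/3990 = 0.95890.
The first indifference: 4328 = β·δ·5140, so β = 4328/(δ·5140) = 4328/(0.95890·5140) ≈ 0.8781.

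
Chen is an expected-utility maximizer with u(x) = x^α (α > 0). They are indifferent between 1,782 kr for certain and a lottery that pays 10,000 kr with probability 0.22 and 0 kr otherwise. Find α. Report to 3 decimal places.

α ≈ 0.878

The lottery's expected utility is 0.22·u(10000) + 0.78·u(0) = 0.22·10000^α (since u(0) = 0 for α > 0).
Indifference: 1782^α = 0.22·10000^α, so (1782/10000)^α = 0.22.
Taking logs: α·ln(1782/10000) = ln(0.22), so α = -1.514128 / -1.724849 ≈ 0.878.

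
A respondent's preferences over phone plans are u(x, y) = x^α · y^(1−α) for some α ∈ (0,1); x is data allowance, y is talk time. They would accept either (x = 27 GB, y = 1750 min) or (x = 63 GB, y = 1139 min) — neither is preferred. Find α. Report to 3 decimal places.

Set the two utilities equal: 27^α·1750^(1−α) = 63^α·1139^(1−α).
(27/63)^α = (1139/1750)^(1−α); take logs: α·ln(27/63) = (1−α)·ln(1139/1750), i.e. α·-0.847298 = (1−α)·-0.429465.
With A = -0.847298 and B = -0.429465: α·A = (1−α)·B, so α = B/(A+B) = -0.429465/-1.276763 ≈ 0.336.

α ≈ 0.336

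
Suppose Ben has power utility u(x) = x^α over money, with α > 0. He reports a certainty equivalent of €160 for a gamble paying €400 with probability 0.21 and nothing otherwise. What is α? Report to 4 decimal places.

Since u(0) = 0, the lottery's EU is 0.21·400^α.
Indifference: 160^α = 0.21·400^α, so (160/400)^α = 0.21.
α = ln(0.21) / ln(160/400) = -1.5606477/-0.9162907 ≈ 1.7032.

α ≈ 1.7032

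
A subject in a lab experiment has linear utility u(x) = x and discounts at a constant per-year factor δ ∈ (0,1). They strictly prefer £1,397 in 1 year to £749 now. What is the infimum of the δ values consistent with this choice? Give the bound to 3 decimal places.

δ > 0.536

The preference means 749 < δ·1397.
Dividing through by 1397 gives δ > 0.53615.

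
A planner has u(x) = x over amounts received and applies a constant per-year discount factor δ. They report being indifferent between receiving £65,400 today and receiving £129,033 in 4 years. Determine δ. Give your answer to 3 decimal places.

δ ≈ 0.844

Equating discounted utilities: u(65400) = δ^4·u(129033) ⇒ δ^4 = u(65400)/u(129033).
With u(x) = x: δ^4 = 65400/129033 = 0.50685.
So δ = 0.50685^(1/4) ≈ 0.844.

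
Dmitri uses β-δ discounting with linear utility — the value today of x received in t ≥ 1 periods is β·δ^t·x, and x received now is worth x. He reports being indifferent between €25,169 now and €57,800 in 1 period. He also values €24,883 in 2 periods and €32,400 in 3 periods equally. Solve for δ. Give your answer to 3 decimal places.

Both payoffs in the second observation are in the future, so β drops out: δ^2·24883 = δ^3·32400 ⇒ δ = 24883/32400 = 0.76799.

δ ≈ 0.768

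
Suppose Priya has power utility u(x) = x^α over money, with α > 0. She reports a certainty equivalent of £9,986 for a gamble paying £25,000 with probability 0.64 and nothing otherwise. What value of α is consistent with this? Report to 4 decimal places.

α ≈ 0.4863

EU(lottery) = 0.64·25000^α + 0.36·0 = 0.64·25000^α.
Setting u(9986) equal to that: 9986^α = 0.64·25000^α ⇒ (9986/25000)^α = 0.64.
Take logs: α = ln 0.64 / ln(9986/25000) ≈ 0.486315.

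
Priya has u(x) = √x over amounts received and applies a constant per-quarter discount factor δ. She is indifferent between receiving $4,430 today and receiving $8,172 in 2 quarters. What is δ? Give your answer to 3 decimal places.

δ ≈ 0.858

Equating discounted utilities: u(4430) = δ^2·u(8172) ⇒ δ^2 = u(4430)/u(8172).
Since u(x) = √x, δ^2 = √(4430/8172) = 0.73627.
Taking the square root: δ = 0.73627^(1/2) ≈ 0.858.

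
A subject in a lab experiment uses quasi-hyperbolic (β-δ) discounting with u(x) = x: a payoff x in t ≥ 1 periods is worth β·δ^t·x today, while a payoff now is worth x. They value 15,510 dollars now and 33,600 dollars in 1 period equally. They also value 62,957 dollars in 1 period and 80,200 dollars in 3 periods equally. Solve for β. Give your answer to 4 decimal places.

β ≈ 0.5210

From the later pair, β·δ^1·62957 = β·δ^3·80200; dividing through, δ^2 = 62957/80200 = 0.78500, so δ = 0.88600.
Now use the now-vs-future pair: 15510 = β·δ·33600 gives β = 15510/(0.88600·33600) ≈ 0.5210.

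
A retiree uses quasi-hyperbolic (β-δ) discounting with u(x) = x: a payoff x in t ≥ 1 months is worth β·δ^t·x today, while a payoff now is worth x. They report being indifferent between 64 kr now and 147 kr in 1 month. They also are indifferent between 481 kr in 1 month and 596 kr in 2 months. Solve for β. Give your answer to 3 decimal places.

Both payoffs in the second observation are in the future, so β drops out: δ^1·481 = δ^2·596 ⇒ δ = 481/596 = 0.80705.
Now use the now-vs-future pair: 64 = β·δ·147 gives β = 64/(0.80705·147) ≈ 0.539.

β ≈ 0.539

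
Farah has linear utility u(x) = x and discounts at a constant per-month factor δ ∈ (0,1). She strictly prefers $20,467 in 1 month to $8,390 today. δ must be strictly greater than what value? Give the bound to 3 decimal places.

The preference means 8390 < δ·20467.
Dividing through by 20467 gives δ > 0.40993.

δ > 0.410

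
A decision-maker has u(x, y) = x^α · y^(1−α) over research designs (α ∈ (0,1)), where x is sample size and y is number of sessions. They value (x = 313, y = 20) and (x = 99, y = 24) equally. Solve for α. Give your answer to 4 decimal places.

Set the two utilities equal: 313^α·20^(1−α) = 99^α·24^(1−α).
Rearrange to (313/99)^α = (24/20)^(1−α) and take logs: α·1.1510833 = (1−α)·0.1823216.
So α/(1−α) = (0.1823216)/(1.1510833) = 0.1583913, and α = 0.1583913/1.1583913 ≈ 0.1367.

α ≈ 0.1367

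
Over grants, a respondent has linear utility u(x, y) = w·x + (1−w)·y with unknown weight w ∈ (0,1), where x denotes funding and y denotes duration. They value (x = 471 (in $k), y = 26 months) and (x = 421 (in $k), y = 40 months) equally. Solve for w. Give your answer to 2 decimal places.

Indifference: w·471 + (1−w)·26 = w·421 + (1−w)·40.
w·(471−421) = (1−w)·(40−26), i.e. w·50 = (1−w)·14.
Hence w = 14/(50+14) = 14/64 = 0.22.

w = 0.22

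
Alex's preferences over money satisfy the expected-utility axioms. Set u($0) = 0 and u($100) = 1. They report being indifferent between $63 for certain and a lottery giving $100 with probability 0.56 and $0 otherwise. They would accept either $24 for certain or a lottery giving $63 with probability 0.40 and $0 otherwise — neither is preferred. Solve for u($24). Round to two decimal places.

0.22

The first gamble pins u($63): it must equal 0.56·1 + 0.44·0 = 0.56.
The second indifference gives u($24) = 0.40·u($63) + 0.60·u($0) = 0.40·0.56 + 0.60·0.00 = 0.2240.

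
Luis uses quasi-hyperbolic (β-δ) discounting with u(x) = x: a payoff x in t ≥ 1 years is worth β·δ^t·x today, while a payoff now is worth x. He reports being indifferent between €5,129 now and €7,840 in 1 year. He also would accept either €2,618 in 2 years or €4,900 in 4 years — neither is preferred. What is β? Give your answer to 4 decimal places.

From the later pair, β·δ^2·2618 = β·δ^4·4900; dividing through, δ^2 = 2618/4900 = 0.53429, so δ = 0.73095.
Substituting δ into 5129 = β·δ·7840: β = 5129/(5730.636) ≈ 0.8950.

β ≈ 0.8950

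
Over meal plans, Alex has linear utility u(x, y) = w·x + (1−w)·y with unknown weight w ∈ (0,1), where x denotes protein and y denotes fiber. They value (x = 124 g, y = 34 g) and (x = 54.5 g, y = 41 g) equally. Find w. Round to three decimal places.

w = 0.092

Indifference: w·124 + (1−w)·34 = w·54.5 + (1−w)·41.
Collecting terms: w·69.5 = (1−w)·7.
The marginal rate of substitution is 7/69.5, so w = 7/(69.5+7) = 0.092.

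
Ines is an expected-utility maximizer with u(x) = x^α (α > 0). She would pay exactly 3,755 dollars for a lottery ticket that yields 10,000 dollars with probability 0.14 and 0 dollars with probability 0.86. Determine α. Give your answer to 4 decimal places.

α ≈ 2.0073

The lottery's expected utility is 0.14·u(10000) + 0.86·u(0) = 0.14·10000^α (since u(0) = 0 for α > 0).
Equating: 3755^α = 0.14·10000^α, i.e. 0.3755^α = 0.14.
Taking logs: α·ln(3755/10000) = ln(0.14), so α = -1.9661129 / -0.9794968 ≈ 2.0073.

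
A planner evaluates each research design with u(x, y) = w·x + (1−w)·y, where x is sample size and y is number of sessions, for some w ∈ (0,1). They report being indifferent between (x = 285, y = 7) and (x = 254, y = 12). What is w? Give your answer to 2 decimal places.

w = 0.14

Indifference: w·285 + (1−w)·7 = w·254 + (1−w)·12.
w·(285−254) = (1−w)·(12−7), i.e. w·31 = (1−w)·5.
So w/(1−w) = 5/31 = 0.1613, giving w = 5/(31+5) = 0.14.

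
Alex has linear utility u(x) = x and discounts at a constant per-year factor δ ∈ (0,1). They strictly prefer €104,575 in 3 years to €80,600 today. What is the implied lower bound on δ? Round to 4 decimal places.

The preference means 80600 < δ^3·104575.
Hence δ^3 > 80600/104575 = 0.77074, and x ↦ x^(1/3) is increasing on (0,∞).
δ > 0.77074^(1/3) = 0.9169.

δ > 0.9169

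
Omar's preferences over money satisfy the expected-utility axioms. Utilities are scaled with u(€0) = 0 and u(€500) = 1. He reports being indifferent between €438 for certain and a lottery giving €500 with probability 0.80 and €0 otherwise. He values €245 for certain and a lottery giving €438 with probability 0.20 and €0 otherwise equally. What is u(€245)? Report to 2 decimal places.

0.16

First, u(€438) = 0.80·u(€500) + 0.20·u(€0) = 0.80.
Then u(€245) = 0.20·u(€438) + 0.80·u(€0) = 0.20·0.80 + 0.80·0.00 = 0.1600.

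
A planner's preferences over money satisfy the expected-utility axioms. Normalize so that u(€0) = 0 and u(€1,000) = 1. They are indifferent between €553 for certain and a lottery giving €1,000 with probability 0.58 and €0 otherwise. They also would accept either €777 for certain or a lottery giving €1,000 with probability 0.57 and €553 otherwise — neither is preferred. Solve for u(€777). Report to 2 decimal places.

First, u(€553) = 0.58·u(€1,000) + 0.42·u(€0) = 0.58.
The second indifference gives u(€777) = 0.57·u(€1,000) + 0.43·u(€553) = 0.57·1.00 + 0.43·0.58 = 0.8194.

0.82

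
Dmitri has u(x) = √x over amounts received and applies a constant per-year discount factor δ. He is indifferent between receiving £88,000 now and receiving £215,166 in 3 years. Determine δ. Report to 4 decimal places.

Indifference means u(88000) = δ^3 · u(215166), so δ^3 = u(88000)/u(215166).
Since u(x) = √x, δ^3 = √(88000/215166) = 0.63952.
So δ = 0.63952^(1/3) ≈ 0.8616.

δ ≈ 0.8616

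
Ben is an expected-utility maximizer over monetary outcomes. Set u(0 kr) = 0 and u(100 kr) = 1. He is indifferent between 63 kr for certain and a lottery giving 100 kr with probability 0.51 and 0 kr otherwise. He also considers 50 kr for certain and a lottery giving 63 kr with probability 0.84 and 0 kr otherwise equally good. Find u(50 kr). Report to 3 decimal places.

From the first indifference, u(63 kr) = 0.51·u(100 kr) + 0.49·u(0 kr) = 0.51·1 + 0.49·0 = 0.51.
The second indifference gives u(50 kr) = 0.84·u(63 kr) + 0.16·u(0 kr) = 0.84·0.51 + 0.16·0.00 = 0.4284.

0.428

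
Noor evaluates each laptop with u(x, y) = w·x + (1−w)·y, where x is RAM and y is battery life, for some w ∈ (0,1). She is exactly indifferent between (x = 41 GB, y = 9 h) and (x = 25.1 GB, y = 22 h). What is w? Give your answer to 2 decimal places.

w = 0.45

u(41,9) = u(25.1,22) means w·41 + (1−w)·9 = w·25.1 + (1−w)·22.
w·(41−25.1) = (1−w)·(22−9), i.e. w·15.9 = (1−w)·13.
So w/(1−w) = 13/15.9 = 0.8176, giving w = 13/(15.9+13) = 0.45.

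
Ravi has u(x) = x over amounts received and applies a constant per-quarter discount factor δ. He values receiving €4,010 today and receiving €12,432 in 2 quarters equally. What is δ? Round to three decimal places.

δ ≈ 0.568

The payoff in 2 quarters is discounted by δ^2, so u(4010) = δ^2·u(12432) and δ^2 = u(4010)/u(12432).
With u(x) = x: δ^2 = 4010/12432 = 0.32255.
So δ = 0.32255^(1/2) ≈ 0.568.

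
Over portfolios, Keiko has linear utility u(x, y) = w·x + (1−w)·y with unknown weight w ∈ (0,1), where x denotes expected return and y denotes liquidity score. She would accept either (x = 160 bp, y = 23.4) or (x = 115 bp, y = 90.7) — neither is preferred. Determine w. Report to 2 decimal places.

Equating utilities: w·160 + (1−w)·23.4 = w·115 + (1−w)·90.7.
w·(160−115) = (1−w)·(90.7−23.4), i.e. w·45 = (1−w)·67.3.
The marginal rate of substitution is 67.3/45, so w = 67.3/(45+67.3) = 0.60.

w = 0.60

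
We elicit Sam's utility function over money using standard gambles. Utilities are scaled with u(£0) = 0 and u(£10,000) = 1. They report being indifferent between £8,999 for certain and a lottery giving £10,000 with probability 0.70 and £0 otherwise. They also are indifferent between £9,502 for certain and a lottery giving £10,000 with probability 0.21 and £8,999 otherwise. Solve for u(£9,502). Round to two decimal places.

The first gamble pins u(£8,999): it must equal 0.70·1 + 0.30·0 = 0.70.
Then u(£9,502) = 0.21·u(£10,000) + 0.79·u(£8,999) = 0.21·1.00 + 0.79·0.70 = 0.7630.

0.76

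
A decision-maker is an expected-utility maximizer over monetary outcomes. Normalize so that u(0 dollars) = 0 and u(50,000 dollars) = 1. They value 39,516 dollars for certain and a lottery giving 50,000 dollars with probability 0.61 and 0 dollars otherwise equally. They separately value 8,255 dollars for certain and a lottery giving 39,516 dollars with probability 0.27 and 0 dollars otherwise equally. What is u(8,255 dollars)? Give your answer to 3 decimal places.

From the first indifference, u(39,516 dollars) = 0.61·u(50,000 dollars) + 0.39·u(0 dollars) = 0.61·1 + 0.39·0 = 0.61.
The second indifference gives u(8,255 dollars) = 0.27·u(39,516 dollars) + 0.73·u(0 dollars) = 0.27·0.61 + 0.73·0.00 = 0.1647.

0.165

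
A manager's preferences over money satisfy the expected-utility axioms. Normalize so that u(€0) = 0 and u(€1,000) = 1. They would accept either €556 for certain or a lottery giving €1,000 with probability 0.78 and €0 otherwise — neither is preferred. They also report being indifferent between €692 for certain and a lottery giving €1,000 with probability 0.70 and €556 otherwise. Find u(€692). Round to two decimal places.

From the first indifference, u(€556) = 0.78·u(€1,000) + 0.22·u(€0) = 0.78·1 + 0.22·0 = 0.78.
Then u(€692) = 0.70·u(€1,000) + 0.30·u(€556) = 0.70·1.00 + 0.30·0.78 = 0.9340.

0.93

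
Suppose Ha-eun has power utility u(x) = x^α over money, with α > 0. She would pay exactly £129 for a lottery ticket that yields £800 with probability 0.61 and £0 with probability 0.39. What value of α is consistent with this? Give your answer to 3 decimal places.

α ≈ 0.271

Since u(0) = 0, the lottery's EU is 0.61·800^α.
Setting u(129) equal to that: 129^α = 0.61·800^α ⇒ (129/800)^α = 0.61.
Taking logs: α·ln(129/800) = ln(0.61), so α = -0.494296 / -1.824799 ≈ 0.271.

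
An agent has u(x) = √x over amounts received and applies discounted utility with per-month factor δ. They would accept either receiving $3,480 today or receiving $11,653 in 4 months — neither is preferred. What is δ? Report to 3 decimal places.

δ ≈ 0.860

The payoff in 4 months is discounted by δ^4, so u(3480) = δ^4·u(11653) and δ^4 = u(3480)/u(11653).
With u(x) = √x: δ^4 = √3480/√11653 = √(3480/11653) = 0.54648.
Hence δ = (0.54648)^(1/4) = 0.85979.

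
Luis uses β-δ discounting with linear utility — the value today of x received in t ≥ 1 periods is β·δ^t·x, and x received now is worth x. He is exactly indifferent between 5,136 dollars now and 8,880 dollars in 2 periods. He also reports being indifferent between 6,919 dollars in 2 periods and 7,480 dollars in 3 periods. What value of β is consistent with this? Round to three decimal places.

β ≈ 0.676

The second indifference involves only future payoffs, so β cancels: β·δ^2·6919 = β·δ^3·7480, giving δ = 6919/7480 = 0.92500.
The first indifference: 5136 = β·δ^2·8880, so β = 5136/(δ^2·8880) = 5136/(0.85563·8880) ≈ 0.676.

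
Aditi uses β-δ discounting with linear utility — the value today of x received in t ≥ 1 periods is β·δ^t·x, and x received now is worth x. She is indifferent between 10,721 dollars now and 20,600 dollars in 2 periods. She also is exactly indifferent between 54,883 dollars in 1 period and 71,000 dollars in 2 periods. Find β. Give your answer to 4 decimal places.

β ≈ 0.8710

From the later pair, β·δ^1·54883 = β·δ^2·71000; dividing through, δ = 54883/71000 = 0.77300.
Substituting δ into 10721 = β·δ^2·20600: β = 10721/(12309.097) ≈ 0.8710.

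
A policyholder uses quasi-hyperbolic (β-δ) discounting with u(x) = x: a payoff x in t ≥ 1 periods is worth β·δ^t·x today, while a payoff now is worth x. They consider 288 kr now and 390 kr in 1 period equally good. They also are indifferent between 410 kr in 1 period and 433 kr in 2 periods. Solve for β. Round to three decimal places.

The second indifference involves only future payoffs, so β cancels: β·δ^1·410 = β·δ^2·433, giving δ = 410/433 = 0.94688.
Substituting δ into 288 = β·δ·390: β = 288/(369.284) ≈ 0.780.

β ≈ 0.780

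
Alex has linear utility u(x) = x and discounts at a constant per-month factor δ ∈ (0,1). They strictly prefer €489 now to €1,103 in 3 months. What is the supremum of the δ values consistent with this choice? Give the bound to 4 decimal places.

Comparing present values: 489 > δ^3·1103.
So δ^3 < 489/1103 = 0.44334; taking the cube root of both positive sides preserves the inequality.
δ < 0.44334^(1/3) = 0.7625.

δ < 0.7625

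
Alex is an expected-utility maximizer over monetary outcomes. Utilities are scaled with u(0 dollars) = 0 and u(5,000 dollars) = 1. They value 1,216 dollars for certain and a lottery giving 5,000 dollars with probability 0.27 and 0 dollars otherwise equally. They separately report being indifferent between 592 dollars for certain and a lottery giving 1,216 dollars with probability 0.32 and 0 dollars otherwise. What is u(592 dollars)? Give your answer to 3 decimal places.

0.086

First, u(1,216 dollars) = 0.27·u(5,000 dollars) + 0.73·u(0 dollars) = 0.27.
The second indifference gives u(592 dollars) = 0.32·u(1,216 dollars) + 0.68·u(0 dollars) = 0.32·0.27 + 0.68·0.00 = 0.0864.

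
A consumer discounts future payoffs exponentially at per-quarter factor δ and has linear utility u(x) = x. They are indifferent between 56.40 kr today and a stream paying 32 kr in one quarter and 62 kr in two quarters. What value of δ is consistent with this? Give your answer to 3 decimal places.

δ ≈ 0.730

The stream is worth 32δ + 62δ² today, so 32δ + 62δ² = 56.40.
So 62δ² + 32δ − 56.40 = 0.
By the quadratic formula (taking the positive root), δ = (−32 + √15011.20) / 124 ≈ 0.730.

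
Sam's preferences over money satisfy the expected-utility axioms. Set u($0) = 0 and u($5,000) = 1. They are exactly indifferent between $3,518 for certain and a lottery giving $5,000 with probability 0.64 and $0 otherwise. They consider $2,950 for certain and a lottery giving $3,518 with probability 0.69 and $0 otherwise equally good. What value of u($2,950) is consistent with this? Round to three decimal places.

First, u($3,518) = 0.64·u($5,000) + 0.36·u($0) = 0.64.
Then u($2,950) = 0.69·u($3,518) + 0.31·u($0) = 0.69·0.64 + 0.31·0.00 = 0.4416.

0.442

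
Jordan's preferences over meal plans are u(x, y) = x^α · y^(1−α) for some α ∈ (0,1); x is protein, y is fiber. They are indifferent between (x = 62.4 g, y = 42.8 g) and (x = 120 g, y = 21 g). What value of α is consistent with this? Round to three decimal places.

α ≈ 0.521

The Cobb–Douglas utilities coincide, so 62.4^α·42.8^(1−α) = 120^α·21^(1−α).
Taking logs: α·ln 62.4 + (1−α)·ln 42.8 = α·ln 120 + (1−α)·ln 21, i.e. α·-0.653926 = (1−α)·-0.712016.
Thus α·(-1.365942) = -0.712016, so α = -0.712016/-1.365942 ≈ 0.521.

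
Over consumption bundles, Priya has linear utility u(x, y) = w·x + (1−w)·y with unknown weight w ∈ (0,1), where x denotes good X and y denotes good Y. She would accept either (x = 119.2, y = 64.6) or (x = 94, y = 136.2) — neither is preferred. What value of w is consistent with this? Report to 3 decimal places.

w = 0.740

Indifference: w·119.2 + (1−w)·64.6 = w·94 + (1−w)·136.2.
Collecting terms: w·25.2 = (1−w)·71.6.
Hence w = 71.6/(25.2+71.6) = 71.6/96.8 = 0.740.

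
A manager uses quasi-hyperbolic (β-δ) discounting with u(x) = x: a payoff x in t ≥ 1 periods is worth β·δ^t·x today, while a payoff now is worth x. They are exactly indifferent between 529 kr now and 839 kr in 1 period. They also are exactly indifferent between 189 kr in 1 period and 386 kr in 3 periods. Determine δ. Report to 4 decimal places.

The second indifference involves only future payoffs, so β cancels: β·δ^1·189 = β·δ^3·386, giving δ^2 = 189/386 = 0.48964, so δ = 0.69974.

δ ≈ 0.6997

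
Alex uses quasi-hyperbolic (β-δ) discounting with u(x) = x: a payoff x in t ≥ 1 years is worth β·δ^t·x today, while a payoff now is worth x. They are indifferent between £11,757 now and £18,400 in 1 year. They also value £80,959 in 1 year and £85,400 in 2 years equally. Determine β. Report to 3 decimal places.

β ≈ 0.674

The second indifference involves only future payoffs, so β cancels: β·δ^1·80959 = β·δ^2·85400, giving δ = 80959/85400 = 0.94800.
Now use the now-vs-future pair: 11757 = β·δ·18400 gives β = 11757/(0.94800·18400) ≈ 0.674.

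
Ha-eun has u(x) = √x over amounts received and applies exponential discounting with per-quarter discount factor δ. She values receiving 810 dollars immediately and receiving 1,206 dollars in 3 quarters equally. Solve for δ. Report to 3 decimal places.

The payoff in 3 quarters is discounted by δ^3, so u(810) = δ^3·u(1206) and δ^3 = u(810)/u(1206).
With u(x) = √x: δ^3 = √810/√1206 = √(810/1206) = 0.81954.
Taking the cube root: δ = 0.81954^(1/3) ≈ 0.936.

δ ≈ 0.936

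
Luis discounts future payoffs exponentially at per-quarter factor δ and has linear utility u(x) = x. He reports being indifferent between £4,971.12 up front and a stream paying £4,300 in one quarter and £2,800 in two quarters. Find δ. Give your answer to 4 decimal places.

δ ≈ 0.7700

Equating present values: 4971.12 = 4300δ + 2800δ².
So 2800δ² + 4300δ − 4971.12 = 0.
By the quadratic formula (taking the positive root), δ = (−4300 + √74166544.00) / 5600 ≈ 0.7700.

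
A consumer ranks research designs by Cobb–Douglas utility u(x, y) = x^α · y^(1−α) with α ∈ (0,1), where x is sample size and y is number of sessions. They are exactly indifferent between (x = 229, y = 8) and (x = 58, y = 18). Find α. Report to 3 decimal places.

α ≈ 0.371

Indifference: 229^α · 8^(1−α) = 58^α · 18^(1−α).
Rearrange to (229/58)^α = (18/8)^(1−α) and take logs: α·1.373279 = (1−α)·0.810930.
So α/(1−α) = (0.810930)/(1.373279) = 0.590506, and α = 0.590506/1.590506 ≈ 0.371.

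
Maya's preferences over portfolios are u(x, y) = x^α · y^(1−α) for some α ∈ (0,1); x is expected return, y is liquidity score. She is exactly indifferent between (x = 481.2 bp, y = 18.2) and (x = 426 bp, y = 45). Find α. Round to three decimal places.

α ≈ 0.881

Set the two utilities equal: 481.2^α·18.2^(1−α) = 426^α·45^(1−α).
Taking logs: α·ln 481.2 + (1−α)·ln 18.2 = α·ln 426 + (1−α)·ln 45, i.e. α·0.121844 = (1−α)·0.905241.
So α/(1−α) = (0.905241)/(0.121844) = 7.429508, and α = 7.429508/8.429508 ≈ 0.881.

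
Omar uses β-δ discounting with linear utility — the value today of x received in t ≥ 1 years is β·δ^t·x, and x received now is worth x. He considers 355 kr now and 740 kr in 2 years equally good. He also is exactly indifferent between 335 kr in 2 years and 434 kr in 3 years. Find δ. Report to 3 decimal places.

The second indifference involves only future payoffs, so β cancels: β·δ^2·335 = β·δ^3·434, giving δ = 335/434 = 0.77189.

δ ≈ 0.772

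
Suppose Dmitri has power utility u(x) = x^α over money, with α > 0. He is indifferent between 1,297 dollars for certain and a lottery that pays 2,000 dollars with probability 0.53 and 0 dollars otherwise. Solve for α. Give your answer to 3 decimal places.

α ≈ 1.466

EU(lottery) = 0.53·2000^α + 0.47·0 = 0.53·2000^α.
Indifference: 1297^α = 0.53·2000^α, so (1297/2000)^α = 0.53.
α = ln(0.53) / ln(1297/2000) = -0.634878/-0.433093 ≈ 1.466.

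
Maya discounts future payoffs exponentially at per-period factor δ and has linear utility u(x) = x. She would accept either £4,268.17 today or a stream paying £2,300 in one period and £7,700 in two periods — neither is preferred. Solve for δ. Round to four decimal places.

The stream is worth 2300δ + 7700δ² today, so 2300δ + 7700δ² = 4268.17.
Rearranged: 7700δ² + 2300δ − 4268.17 = 0.
The positive root is δ = [−2300 + √(2300² + 4·7700·4268.17)] / (2·7700) = (−2300 + 11694.000)/15400 ≈ 0.6100.

δ ≈ 0.6100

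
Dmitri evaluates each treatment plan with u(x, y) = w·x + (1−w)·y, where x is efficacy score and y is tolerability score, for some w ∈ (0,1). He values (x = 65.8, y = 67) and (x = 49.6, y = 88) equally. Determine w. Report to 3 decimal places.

w = 0.565

Equating utilities: w·65.8 + (1−w)·67 = w·49.6 + (1−w)·88.
Rearranging, 16.2·w − 21·(1−w) = 0.
So w/(1−w) = 21/16.2 = 1.2963, giving w = 21/(16.2+21) = 0.565.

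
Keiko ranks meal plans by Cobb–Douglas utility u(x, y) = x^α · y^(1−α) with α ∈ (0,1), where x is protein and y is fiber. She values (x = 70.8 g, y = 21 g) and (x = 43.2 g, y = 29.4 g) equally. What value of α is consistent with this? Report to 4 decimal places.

α ≈ 0.4051

Set the two utilities equal: 70.8^α·21^(1−α) = 43.2^α·29.4^(1−α).
Taking logs: α·ln 70.8 + (1−α)·ln 21 = α·ln 43.2 + (1−α)·ln 29.4, i.e. α·0.4940185 = (1−α)·0.3364722.
So α/(1−α) = (0.3364722)/(0.4940185) = 0.6810923, and α = 0.6810923/1.6810923 ≈ 0.4051.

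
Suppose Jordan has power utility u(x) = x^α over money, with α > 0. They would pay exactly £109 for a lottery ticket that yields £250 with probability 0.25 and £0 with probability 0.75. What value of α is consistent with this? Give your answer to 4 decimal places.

Since u(0) = 0, the lottery's EU is 0.25·250^α.
Indifference: 109^α = 0.25·250^α, so (109/250)^α = 0.25.
Taking logs: α·ln(109/250) = ln(0.25), so α = -1.3862944 / -0.8301130 ≈ 1.6700.

α ≈ 1.6700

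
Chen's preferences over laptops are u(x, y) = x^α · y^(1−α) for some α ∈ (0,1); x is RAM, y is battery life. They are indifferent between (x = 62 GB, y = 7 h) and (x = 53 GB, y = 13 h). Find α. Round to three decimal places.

The Cobb–Douglas utilities coincide, so 62^α·7^(1−α) = 53^α·13^(1−α).
(62/53)^α = (13/7)^(1−α); take logs: α·ln(62/53) = (1−α)·ln(13/7), i.e. α·0.156842 = (1−α)·0.619039.
With A = 0.156842 and B = 0.619039: α·A = (1−α)·B, so α = B/(A+B) = 0.619039/0.775881 ≈ 0.798.

α ≈ 0.798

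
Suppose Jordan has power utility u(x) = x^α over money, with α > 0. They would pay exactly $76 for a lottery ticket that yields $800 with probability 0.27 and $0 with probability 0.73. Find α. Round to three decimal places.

The lottery's expected utility is 0.27·u(800) + 0.73·u(0) = 0.27·800^α (since u(0) = 0 for α > 0).
Setting u(76) equal to that: 76^α = 0.27·800^α ⇒ (76/800)^α = 0.27.
Taking logs: α·ln(76/800) = ln(0.27), so α = -1.309333 / -2.353878 ≈ 0.556.

α ≈ 0.556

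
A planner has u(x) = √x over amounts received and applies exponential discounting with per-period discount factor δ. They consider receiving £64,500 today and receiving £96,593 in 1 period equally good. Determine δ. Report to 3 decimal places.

δ ≈ 0.817

Indifference means u(64500) = δ · u(96593), so δ = u(64500)/u(96593).
With u(x) = √x: δ = √64500/√96593 = √(64500/96593) = 0.81716.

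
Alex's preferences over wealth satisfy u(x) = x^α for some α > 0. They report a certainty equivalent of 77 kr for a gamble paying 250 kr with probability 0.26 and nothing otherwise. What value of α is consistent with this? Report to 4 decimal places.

α ≈ 1.1439

The lottery's expected utility is 0.26·u(250) + 0.74·u(0) = 0.26·250^α (since u(0) = 0 for α > 0).
Setting u(77) equal to that: 77^α = 0.26·250^α ⇒ (77/250)^α = 0.26.
Take logs: α = ln 0.26 / ln(77/250) ≈ 1.143861.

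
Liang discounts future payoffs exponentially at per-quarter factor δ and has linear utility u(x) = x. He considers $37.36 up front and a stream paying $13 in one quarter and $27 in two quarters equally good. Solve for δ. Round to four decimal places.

The stream is worth 13δ + 27δ² today, so 13δ + 27δ² = 37.36.
Rearranged: 27δ² + 13δ − 37.36 = 0.
The positive root is δ = [−13 + √(13² + 4·27·37.36)] / (2·27) = (−13 + 64.837)/54 ≈ 0.9600.

δ ≈ 0.9600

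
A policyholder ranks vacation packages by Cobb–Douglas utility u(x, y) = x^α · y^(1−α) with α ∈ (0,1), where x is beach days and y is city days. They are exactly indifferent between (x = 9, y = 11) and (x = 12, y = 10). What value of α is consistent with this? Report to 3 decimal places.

α ≈ 0.249

The Cobb–Douglas utilities coincide, so 9^α·11^(1−α) = 12^α·10^(1−α).
Rearrange to (9/12)^α = (10/11)^(1−α) and take logs: α·-0.287682 = (1−α)·-0.095310.
Thus α·(-0.382992) = -0.095310, so α = -0.095310/-0.382992 ≈ 0.249.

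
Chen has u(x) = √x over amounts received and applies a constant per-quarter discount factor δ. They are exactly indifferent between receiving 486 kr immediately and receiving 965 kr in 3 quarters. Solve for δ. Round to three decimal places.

δ ≈ 0.892

Equating discounted utilities: u(486) = δ^3·u(965) ⇒ δ^3 = u(486)/u(965).
With u(x) = √x: δ^3 = √486/√965 = √(486/965) = 0.70967.
Taking the cube root: δ = 0.70967^(1/3) ≈ 0.892.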